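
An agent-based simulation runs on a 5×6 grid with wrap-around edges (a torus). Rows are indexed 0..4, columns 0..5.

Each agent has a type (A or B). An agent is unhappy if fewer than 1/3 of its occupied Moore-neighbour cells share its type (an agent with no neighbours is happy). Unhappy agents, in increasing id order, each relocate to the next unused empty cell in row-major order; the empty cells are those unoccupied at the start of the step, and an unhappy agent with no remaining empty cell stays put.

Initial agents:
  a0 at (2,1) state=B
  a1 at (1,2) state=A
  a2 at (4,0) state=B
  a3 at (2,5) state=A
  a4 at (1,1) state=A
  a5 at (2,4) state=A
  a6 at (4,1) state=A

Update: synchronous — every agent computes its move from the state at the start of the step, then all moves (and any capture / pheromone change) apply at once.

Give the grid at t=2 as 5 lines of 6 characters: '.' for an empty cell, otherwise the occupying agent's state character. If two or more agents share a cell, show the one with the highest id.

B.AB..
.AA...
....AA
......
......

t=1: a0@(0,0):B a1@(1,2):A a2@(0,1):B a3@(2,5):A a4@(1,1):A a5@(2,4):A a6@(0,2):A
t=2: a0@(0,0):B a1@(1,2):A a2@(0,3):B a3@(2,5):A a4@(1,1):A a5@(2,4):A a6@(0,2):A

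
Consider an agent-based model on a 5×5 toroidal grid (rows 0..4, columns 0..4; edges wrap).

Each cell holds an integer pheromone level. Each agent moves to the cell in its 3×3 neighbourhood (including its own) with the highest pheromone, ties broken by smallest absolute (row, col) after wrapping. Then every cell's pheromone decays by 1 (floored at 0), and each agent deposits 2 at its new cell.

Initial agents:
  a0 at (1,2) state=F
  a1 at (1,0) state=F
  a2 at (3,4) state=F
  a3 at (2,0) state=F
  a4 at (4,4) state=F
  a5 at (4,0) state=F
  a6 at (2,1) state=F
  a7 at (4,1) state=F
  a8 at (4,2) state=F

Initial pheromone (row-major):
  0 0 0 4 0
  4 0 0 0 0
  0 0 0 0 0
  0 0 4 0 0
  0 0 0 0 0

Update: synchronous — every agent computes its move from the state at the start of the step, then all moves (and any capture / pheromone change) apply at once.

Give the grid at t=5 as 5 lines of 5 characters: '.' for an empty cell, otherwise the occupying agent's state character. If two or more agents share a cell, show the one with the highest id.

t=1: a0@(0,3) a1@(1,0) a2@(2,0) a3@(1,0) a4@(0,3) a5@(0,0) a6@(1,0) a7@(3,2) a8@(0,3) | pheromone: 2 0 0 9 0 / 9 0 0 0 0 / 2 0 0 0 0 / 0 0 5 0 0 / 0 0 0 0 0
t=2: a0@(0,3) a1@(1,0) a2@(1,0) a3@(1,0) a4@(0,3) a5@(1,0) a6@(1,0) a7@(3,2) a8@(0,3) | pheromone: 1 0 0 14 0 / 18 0 0 0 0 / 1 0 0 0 0 / 0 0 6 0 0 / 0 0 0 0 0
t=3: a0@(0,3) a1@(1,0) a2@(1,0) a3@(1,0) a4@(0,3) a5@(1,0) a6@(1,0) a7@(3,2) a8@(0,3) | pheromone: 0 0 0 19 0 / 27 0 0 0 0 / 0 0 0 0 0 / 0 0 7 0 0 / 0 0 0 0 0
t=4: a0@(0,3) a1@(1,0) a2@(1,0) a3@(1,0) a4@(0,3) a5@(1,0) a6@(1,0) a7@(3,2) a8@(0,3) | pheromone: 0 0 0 24 0 / 36 0 0 0 0 / 0 0 0 0 0 / 0 0 8 0 0 / 0 0 0 0 0
t=5: a0@(0,3) a1@(1,0) a2@(1,0) a3@(1,0) a4@(0,3) a5@(1,0) a6@(1,0) a7@(3,2) a8@(0,3) | pheromone: 0 0 0 29 0 / 45 0 0 0 0 / 0 0 0 0 0 / 0 0 9 0 0 / 0 0 0 0 0

...F.
F....
.....
..F..
.....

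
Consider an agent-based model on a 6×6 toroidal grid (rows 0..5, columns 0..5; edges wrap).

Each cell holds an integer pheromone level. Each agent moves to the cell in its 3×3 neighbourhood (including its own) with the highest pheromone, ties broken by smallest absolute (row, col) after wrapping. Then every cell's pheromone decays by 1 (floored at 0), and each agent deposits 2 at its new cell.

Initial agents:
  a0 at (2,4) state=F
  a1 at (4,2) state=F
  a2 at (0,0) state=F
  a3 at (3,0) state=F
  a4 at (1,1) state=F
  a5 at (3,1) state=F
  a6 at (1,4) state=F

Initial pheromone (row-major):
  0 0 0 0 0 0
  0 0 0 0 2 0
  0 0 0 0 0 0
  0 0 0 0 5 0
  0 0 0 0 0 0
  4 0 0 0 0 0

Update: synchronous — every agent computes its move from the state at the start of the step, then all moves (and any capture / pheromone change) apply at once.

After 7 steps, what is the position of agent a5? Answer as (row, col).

(2, 0)

t=1: a0@(3,4) a1@(3,1) a2@(5,0) a3@(2,0) a4@(0,0) a5@(2,0) a6@(1,4) | pheromone: 2 0 0 0 0 0 / 0 0 0 0 3 0 / 4 0 0 0 0 0 / 0 2 0 0 6 0 / 0 0 0 0 0 0 / 5 0 0 0 0 0
t=2: a0@(3,4) a1@(2,0) a2@(5,0) a3@(2,0) a4@(5,0) a5@(2,0) a6@(1,4) | pheromone: 1 0 0 0 0 0 / 0 0 0 0 4 0 / 9 0 0 0 0 0 / 0 1 0 0 7 0 / 0 0 0 0 0 0 / 8 0 0 0 0 0
t=3: a0@(3,4) a1@(2,0) a2@(5,0) a3@(2,0) a4@(5,0) a5@(2,0) a6@(1,4) | pheromone: 0 0 0 0 0 0 / 0 0 0 0 5 0 / 14 0 0 0 0 0 / 0 0 0 0 8 0 / 0 0 0 0 0 0 / 11 0 0 0 0 0
t=4: a0@(3,4) a1@(2,0) a2@(5,0) a3@(2,0) a4@(5,0) a5@(2,0) a6@(1,4) | pheromone: 0 0 0 0 0 0 / 0 0 0 0 6 0 / 19 0 0 0 0 0 / 0 0 0 0 9 0 / 0 0 0 0 0 0 / 14 0 0 0 0 0
t=5: a0@(3,4) a1@(2,0) a2@(5,0) a3@(2,0) a4@(5,0) a5@(2,0) a6@(1,4) | pheromone: 0 0 0 0 0 0 / 0 0 0 0 7 0 / 24 0 0 0 0 0 / 0 0 0 0 10 0 / 0 0 0 0 0 0 / 17 0 0 0 0 0
t=6: a0@(3,4) a1@(2,0) a2@(5,0) a3@(2,0) a4@(5,0) a5@(2,0) a6@(1,4) | pheromone: 0 0 0 0 0 0 / 0 0 0 0 8 0 / 29 0 0 0 0 0 / 0 0 0 0 11 0 / 0 0 0 0 0 0 / 20 0 0 0 0 0
t=7: a0@(3,4) a1@(2,0) a2@(5,0) a3@(2,0) a4@(5,0) a5@(2,0) a6@(1,4) | pheromone: 0 0 0 0 0 0 / 0 0 0 0 9 0 / 34 0 0 0 0 0 / 0 0 0 0 12 0 / 0 0 0 0 0 0 / 23 0 0 0 0 0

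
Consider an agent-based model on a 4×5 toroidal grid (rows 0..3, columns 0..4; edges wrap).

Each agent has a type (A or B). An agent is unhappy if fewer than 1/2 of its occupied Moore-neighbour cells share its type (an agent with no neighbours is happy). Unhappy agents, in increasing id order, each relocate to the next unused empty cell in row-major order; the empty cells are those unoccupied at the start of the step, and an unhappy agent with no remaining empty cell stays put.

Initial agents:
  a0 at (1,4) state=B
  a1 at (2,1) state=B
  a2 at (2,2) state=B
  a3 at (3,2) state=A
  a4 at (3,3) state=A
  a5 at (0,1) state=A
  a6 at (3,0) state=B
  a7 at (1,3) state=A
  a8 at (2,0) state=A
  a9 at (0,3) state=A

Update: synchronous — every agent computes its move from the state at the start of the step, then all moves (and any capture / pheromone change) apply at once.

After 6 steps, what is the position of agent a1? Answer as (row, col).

(1, 0)

t=1: a0@(0,0):B a1@(2,1):B a2@(0,2):B a3@(3,2):A a4@(3,3):A a5@(0,1):A a6@(0,4):B a7@(1,0):A a8@(1,1):A a9@(0,3):A
t=2: a0@(1,2):B a1@(1,3):B a2@(1,4):B a3@(3,2):A a4@(3,3):A a5@(0,1):A a6@(2,0):B a7@(2,2):A a8@(2,3):A a9@(0,3):A
t=3: a0@(0,0):B a1@(0,2):B a2@(1,4):B a3@(3,2):A a4@(3,3):A a5@(0,1):A a6@(2,0):B a7@(2,2):A a8@(2,3):A a9@(0,4):A
t=4: a0@(0,3):B a1@(1,0):B a2@(1,4):B a3@(3,2):A a4@(3,3):A a5@(1,1):A a6@(2,0):B a7@(2,2):A a8@(2,3):A a9@(1,2):A
t=5: a0@(0,0):B a1@(1,0):B a2@(1,4):B a3@(3,2):A a4@(3,3):A a5@(1,1):A a6@(2,0):B a7@(2,2):A a8@(2,3):A a9@(1,2):A
t=6: a0@(0,0):B a1@(1,0):B a2@(1,4):B a3@(3,2):A a4@(3,3):A a5@(0,1):A a6@(2,0):B a7@(2,2):A a8@(2,3):A a9@(1,2):A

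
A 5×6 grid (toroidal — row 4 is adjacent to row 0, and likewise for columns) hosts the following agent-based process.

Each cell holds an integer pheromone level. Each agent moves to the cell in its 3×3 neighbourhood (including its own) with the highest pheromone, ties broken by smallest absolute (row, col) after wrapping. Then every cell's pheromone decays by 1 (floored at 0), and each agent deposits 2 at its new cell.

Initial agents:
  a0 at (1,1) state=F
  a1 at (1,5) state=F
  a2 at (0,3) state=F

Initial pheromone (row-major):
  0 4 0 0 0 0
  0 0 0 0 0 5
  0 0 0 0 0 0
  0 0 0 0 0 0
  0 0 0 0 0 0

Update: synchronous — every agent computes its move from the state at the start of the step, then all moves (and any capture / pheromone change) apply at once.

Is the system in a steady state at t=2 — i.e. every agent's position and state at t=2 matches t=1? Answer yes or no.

t=1: a0@(0,1) a1@(1,5) a2@(0,2) | pheromone: 0 5 2 0 0 0 / 0 0 0 0 0 6 / 0 0 0 0 0 0 / 0 0 0 0 0 0 / 0 0 0 0 0 0
t=2: a0@(0,1) a1@(1,5) a2@(0,1) | pheromone: 0 8 1 0 0 0 / 0 0 0 0 0 7 / 0 0 0 0 0 0 / 0 0 0 0 0 0 / 0 0 0 0 0 0

no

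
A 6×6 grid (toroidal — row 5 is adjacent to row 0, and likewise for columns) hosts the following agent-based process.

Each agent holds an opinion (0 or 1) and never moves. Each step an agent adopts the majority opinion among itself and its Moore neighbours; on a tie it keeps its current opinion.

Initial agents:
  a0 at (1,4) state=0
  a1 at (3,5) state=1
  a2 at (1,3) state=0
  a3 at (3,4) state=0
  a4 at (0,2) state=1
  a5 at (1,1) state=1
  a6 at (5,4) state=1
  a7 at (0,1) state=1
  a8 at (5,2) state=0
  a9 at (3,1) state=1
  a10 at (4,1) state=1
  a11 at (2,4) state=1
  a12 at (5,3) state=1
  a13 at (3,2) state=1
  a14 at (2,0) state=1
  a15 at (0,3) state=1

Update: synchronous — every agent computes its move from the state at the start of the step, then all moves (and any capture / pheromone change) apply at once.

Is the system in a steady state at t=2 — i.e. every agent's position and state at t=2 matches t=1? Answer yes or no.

no

t=1: a0@(1,4):0 a1@(3,5):1 a2@(1,3):1 a3@(3,4):1 a4@(0,2):1 a5@(1,1):1 a6@(5,4):1 a7@(0,1):1 a8@(5,2):1 a9@(3,1):1 a10@(4,1):1 a11@(2,4):0 a12@(5,3):1 a13@(3,2):1 a14@(2,0):1 a15@(0,3):1
t=2: a0@(1,4):0 a1@(3,5):1 a2@(1,3):1 a3@(3,4):1 a4@(0,2):1 a5@(1,1):1 a6@(5,4):1 a7@(0,1):1 a8@(5,2):1 a9@(3,1):1 a10@(4,1):1 a11@(2,4):1 a12@(5,3):1 a13@(3,2):1 a14@(2,0):1 a15@(0,3):1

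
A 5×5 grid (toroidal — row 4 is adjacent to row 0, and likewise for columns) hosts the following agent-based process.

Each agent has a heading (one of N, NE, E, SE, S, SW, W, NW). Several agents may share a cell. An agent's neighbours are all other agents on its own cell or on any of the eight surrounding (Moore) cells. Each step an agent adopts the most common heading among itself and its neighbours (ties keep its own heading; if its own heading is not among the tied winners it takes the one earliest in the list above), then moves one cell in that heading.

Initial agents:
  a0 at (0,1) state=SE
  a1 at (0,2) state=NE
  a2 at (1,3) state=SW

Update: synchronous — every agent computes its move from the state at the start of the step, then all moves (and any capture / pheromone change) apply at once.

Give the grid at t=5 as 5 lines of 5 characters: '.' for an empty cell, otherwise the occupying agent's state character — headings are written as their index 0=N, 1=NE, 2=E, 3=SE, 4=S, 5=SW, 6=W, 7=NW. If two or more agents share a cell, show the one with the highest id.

t=1: a0@(1,2):SE a1@(4,3):NE a2@(2,2):SW
t=2: a0@(2,3):SE a1@(3,4):NE a2@(3,1):SW
t=3: a0@(3,4):SE a1@(2,0):NE a2@(4,0):SW
t=4: a0@(4,0):SE a1@(1,1):NE a2@(0,4):SW
t=5: a0@(0,1):SE a1@(0,2):NE a2@(1,3):SW

.31..
...5.
.....
.....
.....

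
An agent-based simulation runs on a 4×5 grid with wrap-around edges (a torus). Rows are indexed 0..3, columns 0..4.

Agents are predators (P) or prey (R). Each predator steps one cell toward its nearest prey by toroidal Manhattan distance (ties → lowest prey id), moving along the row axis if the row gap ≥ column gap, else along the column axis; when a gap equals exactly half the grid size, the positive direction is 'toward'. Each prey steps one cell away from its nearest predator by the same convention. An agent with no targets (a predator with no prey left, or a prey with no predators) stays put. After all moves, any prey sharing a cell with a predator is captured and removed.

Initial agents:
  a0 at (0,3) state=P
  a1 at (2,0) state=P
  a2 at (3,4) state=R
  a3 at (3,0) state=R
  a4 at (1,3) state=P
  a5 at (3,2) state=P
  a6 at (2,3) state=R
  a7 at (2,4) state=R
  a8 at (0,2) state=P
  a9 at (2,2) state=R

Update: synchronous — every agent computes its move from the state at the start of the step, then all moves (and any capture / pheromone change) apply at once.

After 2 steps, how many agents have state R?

t=1: a0@(3,3):P a1@(3,0):P a2@(2,4):R a3@(0,0):R a4@(2,3):P a5@(2,2):P a8@(1,2):P
t=2: a0@(2,3):P a1@(0,0):P a2@(2,0):R a3@(1,0):R a4@(2,4):P a5@(2,3):P a8@(1,3):P

2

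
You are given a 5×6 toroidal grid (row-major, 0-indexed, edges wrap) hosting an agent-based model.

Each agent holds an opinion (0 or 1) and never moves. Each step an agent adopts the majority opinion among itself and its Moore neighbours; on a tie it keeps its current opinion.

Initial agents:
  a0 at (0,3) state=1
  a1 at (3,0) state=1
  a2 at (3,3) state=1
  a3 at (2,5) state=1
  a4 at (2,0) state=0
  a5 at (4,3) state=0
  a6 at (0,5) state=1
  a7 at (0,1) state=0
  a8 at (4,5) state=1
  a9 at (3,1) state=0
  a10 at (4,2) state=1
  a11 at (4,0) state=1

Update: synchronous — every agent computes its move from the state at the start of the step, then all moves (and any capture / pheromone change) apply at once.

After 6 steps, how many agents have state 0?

0

t=1: a0@(0,3):1 a1@(3,0):1 a2@(3,3):1 a3@(2,5):1 a4@(2,0):0 a5@(4,3):1 a6@(0,5):1 a7@(0,1):1 a8@(4,5):1 a9@(3,1):1 a10@(4,2):1 a11@(4,0):1
t=2: a0@(0,3):1 a1@(3,0):1 a2@(3,3):1 a3@(2,5):1 a4@(2,0):1 a5@(4,3):1 a6@(0,5):1 a7@(0,1):1 a8@(4,5):1 a9@(3,1):1 a10@(4,2):1 a11@(4,0):1
t=3: (unchanged — steady state)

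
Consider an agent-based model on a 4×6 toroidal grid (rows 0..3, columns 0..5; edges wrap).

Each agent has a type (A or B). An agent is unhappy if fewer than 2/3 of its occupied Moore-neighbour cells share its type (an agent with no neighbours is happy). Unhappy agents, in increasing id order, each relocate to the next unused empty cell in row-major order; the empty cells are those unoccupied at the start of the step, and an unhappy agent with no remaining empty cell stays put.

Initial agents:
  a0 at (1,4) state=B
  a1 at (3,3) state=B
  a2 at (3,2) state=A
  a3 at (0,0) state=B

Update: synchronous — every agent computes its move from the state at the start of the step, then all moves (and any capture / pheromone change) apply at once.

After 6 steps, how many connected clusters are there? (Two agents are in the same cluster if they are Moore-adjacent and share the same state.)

t=1: a0@(1,4):B a1@(0,1):B a2@(0,2):A a3@(0,0):B
t=2: a0@(1,4):B a1@(0,3):B a2@(0,4):A a3@(0,0):B
t=3: a0@(0,1):B a1@(0,2):B a2@(0,5):A a3@(0,0):B
t=4: a0@(0,1):B a1@(0,2):B a2@(0,3):A a3@(0,4):B
t=5: a0@(0,1):B a1@(0,0):B a2@(0,5):A a3@(1,0):B
t=6: a0@(0,1):B a1@(0,0):B a2@(0,2):A a3@(1,0):B

2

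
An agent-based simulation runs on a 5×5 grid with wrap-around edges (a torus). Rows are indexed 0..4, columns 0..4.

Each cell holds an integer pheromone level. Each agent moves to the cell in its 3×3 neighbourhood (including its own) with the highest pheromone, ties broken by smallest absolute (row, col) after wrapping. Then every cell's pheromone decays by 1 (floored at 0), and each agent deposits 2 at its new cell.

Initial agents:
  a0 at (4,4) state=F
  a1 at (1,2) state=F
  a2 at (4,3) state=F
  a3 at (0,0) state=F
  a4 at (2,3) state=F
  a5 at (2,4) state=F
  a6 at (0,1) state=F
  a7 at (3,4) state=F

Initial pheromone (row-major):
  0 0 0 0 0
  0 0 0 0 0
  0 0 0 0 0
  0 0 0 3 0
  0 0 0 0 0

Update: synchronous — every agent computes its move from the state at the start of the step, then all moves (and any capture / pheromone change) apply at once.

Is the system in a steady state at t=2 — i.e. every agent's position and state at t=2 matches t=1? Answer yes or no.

t=1: a0@(3,3) a1@(0,1) a2@(3,3) a3@(0,0) a4@(3,3) a5@(3,3) a6@(0,0) a7@(3,3) | pheromone: 4 2 0 0 0 / 0 0 0 0 0 / 0 0 0 0 0 / 0 0 0 12 0 / 0 0 0 0 0
t=2: a0@(3,3) a1@(0,0) a2@(3,3) a3@(0,0) a4@(3,3) a5@(3,3) a6@(0,0) a7@(3,3) | pheromone: 9 1 0 0 0 / 0 0 0 0 0 / 0 0 0 0 0 / 0 0 0 21 0 / 0 0 0 0 0

no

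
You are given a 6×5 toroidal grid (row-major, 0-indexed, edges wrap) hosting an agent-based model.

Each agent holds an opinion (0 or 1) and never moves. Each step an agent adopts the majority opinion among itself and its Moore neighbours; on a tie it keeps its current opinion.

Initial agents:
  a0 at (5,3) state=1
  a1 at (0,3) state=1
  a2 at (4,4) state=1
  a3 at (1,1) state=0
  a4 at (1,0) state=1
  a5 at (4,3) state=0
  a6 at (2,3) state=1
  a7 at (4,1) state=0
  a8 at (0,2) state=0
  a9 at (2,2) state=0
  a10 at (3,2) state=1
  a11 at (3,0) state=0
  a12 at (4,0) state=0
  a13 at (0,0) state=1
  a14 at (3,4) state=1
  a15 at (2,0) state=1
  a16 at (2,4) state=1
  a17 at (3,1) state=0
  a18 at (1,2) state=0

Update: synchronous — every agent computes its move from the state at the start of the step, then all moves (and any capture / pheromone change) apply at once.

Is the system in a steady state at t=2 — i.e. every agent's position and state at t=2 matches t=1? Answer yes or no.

yes

t=1: a0@(5,3):1 a1@(0,3):1 a2@(4,4):1 a3@(1,1):0 a4@(1,0):1 a5@(4,3):1 a6@(2,3):1 a7@(4,1):0 a8@(0,2):0 a9@(2,2):0 a10@(3,2):0 a11@(3,0):0 a12@(4,0):0 a13@(0,0):1 a14@(3,4):1 a15@(2,0):1 a16@(2,4):1 a17@(3,1):0 a18@(1,2):0
t=2: (unchanged — steady state)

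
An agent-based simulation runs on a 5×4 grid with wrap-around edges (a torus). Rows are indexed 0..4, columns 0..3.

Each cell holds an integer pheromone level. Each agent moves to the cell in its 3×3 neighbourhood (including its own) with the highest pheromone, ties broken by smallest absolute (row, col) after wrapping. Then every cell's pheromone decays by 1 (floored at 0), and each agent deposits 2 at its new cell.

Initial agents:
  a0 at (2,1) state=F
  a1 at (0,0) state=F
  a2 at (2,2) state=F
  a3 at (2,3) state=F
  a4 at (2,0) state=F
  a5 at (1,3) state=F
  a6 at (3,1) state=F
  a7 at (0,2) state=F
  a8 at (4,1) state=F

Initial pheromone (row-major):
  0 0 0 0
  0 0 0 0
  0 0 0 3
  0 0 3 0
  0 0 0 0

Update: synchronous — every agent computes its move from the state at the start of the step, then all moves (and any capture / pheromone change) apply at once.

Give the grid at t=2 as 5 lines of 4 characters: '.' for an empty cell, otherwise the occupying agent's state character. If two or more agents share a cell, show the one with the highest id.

t=1: a0@(3,2) a1@(0,0) a2@(2,3) a3@(2,3) a4@(2,3) a5@(2,3) a6@(3,2) a7@(0,1) a8@(3,2) | pheromone: 2 2 0 0 / 0 0 0 0 / 0 0 0 10 / 0 0 8 0 / 0 0 0 0
t=2: a0@(2,3) a1@(0,0) a2@(2,3) a3@(2,3) a4@(2,3) a5@(2,3) a6@(2,3) a7@(0,0) a8@(2,3) | pheromone: 5 1 0 0 / 0 0 0 0 / 0 0 0 23 / 0 0 7 0 / 0 0 0 0

F...
....
...F
....
....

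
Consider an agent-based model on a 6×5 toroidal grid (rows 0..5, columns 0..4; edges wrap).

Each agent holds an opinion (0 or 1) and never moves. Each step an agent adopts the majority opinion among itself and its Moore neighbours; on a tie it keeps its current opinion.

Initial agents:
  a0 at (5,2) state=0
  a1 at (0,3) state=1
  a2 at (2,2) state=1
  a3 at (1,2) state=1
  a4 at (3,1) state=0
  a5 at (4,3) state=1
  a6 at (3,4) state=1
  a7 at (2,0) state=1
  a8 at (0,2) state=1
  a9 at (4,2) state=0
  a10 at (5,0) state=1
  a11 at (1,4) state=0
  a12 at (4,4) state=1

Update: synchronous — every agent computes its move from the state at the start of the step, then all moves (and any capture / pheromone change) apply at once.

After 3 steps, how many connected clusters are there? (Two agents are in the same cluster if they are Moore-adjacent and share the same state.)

t=1: a0@(5,2):1 a1@(0,3):1 a2@(2,2):1 a3@(1,2):1 a4@(3,1):0 a5@(4,3):1 a6@(3,4):1 a7@(2,0):1 a8@(0,2):1 a9@(4,2):0 a10@(5,0):1 a11@(1,4):1 a12@(4,4):1
t=2: (unchanged — steady state)

2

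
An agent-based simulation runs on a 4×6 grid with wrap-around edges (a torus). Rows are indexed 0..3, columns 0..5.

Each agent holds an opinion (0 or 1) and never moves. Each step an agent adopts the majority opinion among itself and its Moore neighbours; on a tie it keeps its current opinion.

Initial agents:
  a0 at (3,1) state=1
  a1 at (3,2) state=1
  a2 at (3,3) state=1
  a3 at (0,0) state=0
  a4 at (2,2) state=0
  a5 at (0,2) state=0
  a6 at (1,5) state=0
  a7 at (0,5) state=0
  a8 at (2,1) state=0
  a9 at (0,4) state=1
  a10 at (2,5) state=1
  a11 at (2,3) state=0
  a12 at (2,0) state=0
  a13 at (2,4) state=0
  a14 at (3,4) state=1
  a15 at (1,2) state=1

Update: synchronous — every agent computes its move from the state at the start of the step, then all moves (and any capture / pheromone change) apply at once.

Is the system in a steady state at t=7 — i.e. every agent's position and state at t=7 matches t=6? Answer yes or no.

t=1: a0@(3,1):0 a1@(3,2):0 a2@(3,3):1 a3@(0,0):0 a4@(2,2):1 a5@(0,2):1 a6@(1,5):0 a7@(0,5):0 a8@(2,1):0 a9@(0,4):1 a10@(2,5):0 a11@(2,3):1 a12@(2,0):0 a13@(2,4):0 a14@(3,4):1 a15@(1,2):0
t=2: a0@(3,1):0 a1@(3,2):1 a2@(3,3):1 a3@(0,0):0 a4@(2,2):0 a5@(0,2):0 a6@(1,5):0 a7@(0,5):0 a8@(2,1):0 a9@(0,4):1 a10@(2,5):0 a11@(2,3):1 a12@(2,0):0 a13@(2,4):0 a14@(3,4):1 a15@(1,2):1
t=3: a0@(3,1):0 a1@(3,2):0 a2@(3,3):1 a3@(0,0):0 a4@(2,2):1 a5@(0,2):1 a6@(1,5):0 a7@(0,5):0 a8@(2,1):0 a9@(0,4):1 a10@(2,5):0 a11@(2,3):1 a12@(2,0):0 a13@(2,4):0 a14@(3,4):1 a15@(1,2):0
t=4: a0@(3,1):0 a1@(3,2):1 a2@(3,3):1 a3@(0,0):0 a4@(2,2):0 a5@(0,2):0 a6@(1,5):0 a7@(0,5):0 a8@(2,1):0 a9@(0,4):1 a10@(2,5):0 a11@(2,3):1 a12@(2,0):0 a13@(2,4):0 a14@(3,4):1 a15@(1,2):1
t=5: a0@(3,1):0 a1@(3,2):0 a2@(3,3):1 a3@(0,0):0 a4@(2,2):1 a5@(0,2):1 a6@(1,5):0 a7@(0,5):0 a8@(2,1):0 a9@(0,4):1 a10@(2,5):0 a11@(2,3):1 a12@(2,0):0 a13@(2,4):0 a14@(3,4):1 a15@(1,2):0
t=6: a0@(3,1):0 a1@(3,2):1 a2@(3,3):1 a3@(0,0):0 a4@(2,2):0 a5@(0,2):0 a6@(1,5):0 a7@(0,5):0 a8@(2,1):0 a9@(0,4):1 a10@(2,5):0 a11@(2,3):1 a12@(2,0):0 a13@(2,4):0 a14@(3,4):1 a15@(1,2):1
t=7: a0@(3,1):0 a1@(3,2):0 a2@(3,3):1 a3@(0,0):0 a4@(2,2):1 a5@(0,2):1 a6@(1,5):0 a7@(0,5):0 a8@(2,1):0 a9@(0,4):1 a10@(2,5):0 a11@(2,3):1 a12@(2,0):0 a13@(2,4):0 a14@(3,4):1 a15@(1,2):0

no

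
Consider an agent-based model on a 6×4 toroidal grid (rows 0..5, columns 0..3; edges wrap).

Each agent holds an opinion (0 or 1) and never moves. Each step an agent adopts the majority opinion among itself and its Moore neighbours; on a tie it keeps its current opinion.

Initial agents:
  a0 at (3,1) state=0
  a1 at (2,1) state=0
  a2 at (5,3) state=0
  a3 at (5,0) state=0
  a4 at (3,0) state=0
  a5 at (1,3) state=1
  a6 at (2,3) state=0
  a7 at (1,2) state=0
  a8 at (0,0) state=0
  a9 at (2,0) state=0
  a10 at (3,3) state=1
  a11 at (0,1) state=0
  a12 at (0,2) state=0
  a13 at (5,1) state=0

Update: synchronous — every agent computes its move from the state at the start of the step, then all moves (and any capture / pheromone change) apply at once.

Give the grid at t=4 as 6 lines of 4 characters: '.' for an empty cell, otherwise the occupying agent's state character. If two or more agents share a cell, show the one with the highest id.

000.
..00
00.0
00.0
....
00.0

t=1: a0@(3,1):0 a1@(2,1):0 a2@(5,3):0 a3@(5,0):0 a4@(3,0):0 a5@(1,3):0 a6@(2,3):0 a7@(1,2):0 a8@(0,0):0 a9@(2,0):0 a10@(3,3):0 a11@(0,1):0 a12@(0,2):0 a13@(5,1):0
t=2: (unchanged — steady state)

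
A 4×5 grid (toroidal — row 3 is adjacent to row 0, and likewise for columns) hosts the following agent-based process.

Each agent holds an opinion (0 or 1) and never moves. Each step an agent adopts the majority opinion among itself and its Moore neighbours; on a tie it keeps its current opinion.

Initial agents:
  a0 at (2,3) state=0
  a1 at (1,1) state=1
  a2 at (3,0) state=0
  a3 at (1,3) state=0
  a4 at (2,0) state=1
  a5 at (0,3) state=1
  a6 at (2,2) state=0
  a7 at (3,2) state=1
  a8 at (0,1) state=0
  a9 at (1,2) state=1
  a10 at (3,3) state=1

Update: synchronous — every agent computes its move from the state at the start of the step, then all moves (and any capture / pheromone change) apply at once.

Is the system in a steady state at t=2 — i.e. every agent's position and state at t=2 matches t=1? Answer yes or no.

no

t=1: a0@(2,3):0 a1@(1,1):1 a2@(3,0):0 a3@(1,3):0 a4@(2,0):1 a5@(0,3):1 a6@(2,2):1 a7@(3,2):1 a8@(0,1):1 a9@(1,2):0 a10@(3,3):1
t=2: a0@(2,3):0 a1@(1,1):1 a2@(3,0):1 a3@(1,3):0 a4@(2,0):1 a5@(0,3):1 a6@(2,2):1 a7@(3,2):1 a8@(0,1):1 a9@(1,2):1 a10@(3,3):1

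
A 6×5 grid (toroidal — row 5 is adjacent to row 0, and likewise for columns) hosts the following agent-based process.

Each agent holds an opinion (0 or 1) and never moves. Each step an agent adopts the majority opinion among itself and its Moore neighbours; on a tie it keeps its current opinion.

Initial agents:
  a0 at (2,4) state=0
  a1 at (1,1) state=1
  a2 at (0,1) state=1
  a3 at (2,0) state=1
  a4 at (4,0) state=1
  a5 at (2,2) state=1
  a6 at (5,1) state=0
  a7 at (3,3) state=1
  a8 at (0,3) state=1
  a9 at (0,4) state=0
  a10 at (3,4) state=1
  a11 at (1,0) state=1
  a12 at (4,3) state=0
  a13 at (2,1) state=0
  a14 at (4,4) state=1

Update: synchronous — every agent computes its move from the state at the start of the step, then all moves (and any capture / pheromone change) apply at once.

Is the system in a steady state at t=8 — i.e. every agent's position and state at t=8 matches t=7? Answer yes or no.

t=1: a0@(2,4):1 a1@(1,1):1 a2@(0,1):1 a3@(2,0):1 a4@(4,0):1 a5@(2,2):1 a6@(5,1):1 a7@(3,3):1 a8@(0,3):1 a9@(0,4):1 a10@(3,4):1 a11@(1,0):1 a12@(4,3):1 a13@(2,1):1 a14@(4,4):1
t=2: (unchanged — steady state)

yes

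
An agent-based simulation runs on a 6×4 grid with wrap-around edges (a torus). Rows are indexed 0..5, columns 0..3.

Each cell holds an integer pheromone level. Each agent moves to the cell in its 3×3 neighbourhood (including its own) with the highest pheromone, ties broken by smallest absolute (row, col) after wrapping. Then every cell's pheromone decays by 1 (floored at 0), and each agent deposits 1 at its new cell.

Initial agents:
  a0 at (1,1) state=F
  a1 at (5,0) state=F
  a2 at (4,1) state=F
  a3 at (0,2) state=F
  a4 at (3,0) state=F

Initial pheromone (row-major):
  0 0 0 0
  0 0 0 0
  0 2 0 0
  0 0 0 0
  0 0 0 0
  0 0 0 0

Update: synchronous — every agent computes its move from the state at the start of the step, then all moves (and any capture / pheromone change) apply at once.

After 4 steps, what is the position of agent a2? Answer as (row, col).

t=1: a0@(2,1) a1@(0,0) a2@(3,0) a3@(0,1) a4@(2,1) | pheromone: 1 1 0 0 / 0 0 0 0 / 0 3 0 0 / 1 0 0 0 / 0 0 0 0 / 0 0 0 0
t=2: a0@(2,1) a1@(0,0) a2@(2,1) a3@(0,0) a4@(2,1) | pheromone: 2 0 0 0 / 0 0 0 0 / 0 5 0 0 / 0 0 0 0 / 0 0 0 0 / 0 0 0 0
t=3: a0@(2,1) a1@(0,0) a2@(2,1) a3@(0,0) a4@(2,1) | pheromone: 3 0 0 0 / 0 0 0 0 / 0 7 0 0 / 0 0 0 0 / 0 0 0 0 / 0 0 0 0
t=4: a0@(2,1) a1@(0,0) a2@(2,1) a3@(0,0) a4@(2,1) | pheromone: 4 0 0 0 / 0 0 0 0 / 0 9 0 0 / 0 0 0 0 / 0 0 0 0 / 0 0 0 0

(2, 1)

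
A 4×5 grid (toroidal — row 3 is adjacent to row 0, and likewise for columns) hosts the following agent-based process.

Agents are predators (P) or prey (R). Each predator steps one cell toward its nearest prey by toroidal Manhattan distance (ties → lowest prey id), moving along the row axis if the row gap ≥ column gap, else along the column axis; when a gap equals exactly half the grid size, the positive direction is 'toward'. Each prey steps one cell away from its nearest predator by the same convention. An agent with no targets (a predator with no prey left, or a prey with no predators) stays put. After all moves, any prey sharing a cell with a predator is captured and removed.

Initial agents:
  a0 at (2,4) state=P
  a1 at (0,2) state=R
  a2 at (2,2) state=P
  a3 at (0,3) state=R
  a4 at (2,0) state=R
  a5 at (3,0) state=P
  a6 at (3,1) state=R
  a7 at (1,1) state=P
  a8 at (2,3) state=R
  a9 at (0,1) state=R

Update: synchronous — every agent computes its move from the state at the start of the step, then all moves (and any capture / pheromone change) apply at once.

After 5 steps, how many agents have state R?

t=1: a0@(2,0):P a1@(3,2):R a2@(2,3):P a3@(3,3):R a4@(2,1):R a5@(2,0):P a6@(3,2):R a7@(0,1):P a8@(2,2):R a9@(3,1):R
t=2: a0@(2,1):P a1@(0,2):R a2@(3,3):P a3@(0,3):R a4@(2,2):R a5@(2,1):P a6@(0,2):R a7@(3,1):P
t=3: a0@(2,2):P a1@(1,2):R a2@(0,3):P a3@(1,3):R a4@(2,3):R a5@(2,2):P a6@(1,2):R a7@(0,1):P
t=4: a0@(1,2):P a1@(0,2):R a2@(1,3):P a3@(2,3):R a4@(2,4):R a5@(1,2):P a6@(0,2):R a7@(1,1):P
t=5: a0@(0,2):P a1@(3,2):R a2@(2,3):P a3@(3,3):R a4@(3,4):R a5@(0,2):P a6@(3,2):R a7@(0,1):P

4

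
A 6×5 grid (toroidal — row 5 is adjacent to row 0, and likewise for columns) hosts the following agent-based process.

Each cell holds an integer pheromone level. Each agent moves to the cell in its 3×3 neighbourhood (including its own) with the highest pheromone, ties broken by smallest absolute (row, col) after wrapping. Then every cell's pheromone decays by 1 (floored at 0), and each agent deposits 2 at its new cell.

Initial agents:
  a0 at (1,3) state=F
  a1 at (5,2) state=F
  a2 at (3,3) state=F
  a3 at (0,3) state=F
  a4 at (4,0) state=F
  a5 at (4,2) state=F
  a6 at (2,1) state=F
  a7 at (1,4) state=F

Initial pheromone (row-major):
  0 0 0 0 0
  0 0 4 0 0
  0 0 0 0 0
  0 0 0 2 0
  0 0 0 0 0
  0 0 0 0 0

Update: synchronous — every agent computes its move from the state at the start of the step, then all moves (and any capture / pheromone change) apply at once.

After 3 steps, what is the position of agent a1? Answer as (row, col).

t=1: a0@(1,2) a1@(0,1) a2@(3,3) a3@(1,2) a4@(3,0) a5@(3,3) a6@(1,2) a7@(0,0) | pheromone: 2 2 0 0 0 / 0 0 9 0 0 / 0 0 0 0 0 / 2 0 0 5 0 / 0 0 0 0 0 / 0 0 0 0 0
t=2: a0@(1,2) a1@(1,2) a2@(3,3) a3@(1,2) a4@(3,0) a5@(3,3) a6@(1,2) a7@(0,0) | pheromone: 3 1 0 0 0 / 0 0 16 0 0 / 0 0 0 0 0 / 3 0 0 8 0 / 0 0 0 0 0 / 0 0 0 0 0
t=3: a0@(1,2) a1@(1,2) a2@(3,3) a3@(1,2) a4@(3,0) a5@(3,3) a6@(1,2) a7@(0,0) | pheromone: 4 0 0 0 0 / 0 0 23 0 0 / 0 0 0 0 0 / 4 0 0 11 0 / 0 0 0 0 0 / 0 0 0 0 0

(1, 2)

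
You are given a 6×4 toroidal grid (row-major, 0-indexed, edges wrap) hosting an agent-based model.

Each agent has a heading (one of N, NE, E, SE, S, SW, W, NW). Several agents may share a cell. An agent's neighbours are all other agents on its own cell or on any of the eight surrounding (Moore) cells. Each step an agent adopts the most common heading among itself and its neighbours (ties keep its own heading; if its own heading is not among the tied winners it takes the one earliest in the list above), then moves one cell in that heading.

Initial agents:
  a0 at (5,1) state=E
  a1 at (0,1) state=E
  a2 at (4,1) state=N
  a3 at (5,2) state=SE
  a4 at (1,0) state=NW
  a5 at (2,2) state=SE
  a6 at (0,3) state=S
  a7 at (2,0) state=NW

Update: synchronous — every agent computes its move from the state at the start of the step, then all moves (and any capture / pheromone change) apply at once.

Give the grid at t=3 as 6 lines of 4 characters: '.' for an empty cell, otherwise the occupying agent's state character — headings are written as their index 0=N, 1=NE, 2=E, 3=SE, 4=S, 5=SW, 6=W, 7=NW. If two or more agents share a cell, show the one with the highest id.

22..
.0..
....
....
.2..
27..

t=1: a0@(5,2):E a1@(0,2):E a2@(3,1):N a3@(5,3):E a4@(0,3):NW a5@(3,3):SE a6@(1,3):S a7@(1,3):NW
t=2: a0@(5,3):E a1@(0,3):E a2@(2,1):N a3@(5,0):E a4@(0,0):E a5@(4,0):SE a6@(0,2):NW a7@(0,2):NW
t=3: a0@(5,0):E a1@(0,0):E a2@(1,1):N a3@(5,1):E a4@(0,1):E a5@(4,1):E a6@(5,1):NW a7@(5,1):NW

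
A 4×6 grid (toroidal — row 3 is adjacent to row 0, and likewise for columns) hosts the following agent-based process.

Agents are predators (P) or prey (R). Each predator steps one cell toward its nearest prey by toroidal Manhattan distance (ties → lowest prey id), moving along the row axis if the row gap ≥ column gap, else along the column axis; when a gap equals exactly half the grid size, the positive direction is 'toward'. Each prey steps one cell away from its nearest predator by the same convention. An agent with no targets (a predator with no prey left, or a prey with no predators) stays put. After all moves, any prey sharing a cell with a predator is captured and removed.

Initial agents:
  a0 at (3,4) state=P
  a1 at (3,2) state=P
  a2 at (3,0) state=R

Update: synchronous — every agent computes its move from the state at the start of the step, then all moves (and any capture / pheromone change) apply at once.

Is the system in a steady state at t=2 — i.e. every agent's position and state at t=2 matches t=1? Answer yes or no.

yes

t=1: a0@(3,5):P a1@(3,1):P
t=2: (unchanged — steady state)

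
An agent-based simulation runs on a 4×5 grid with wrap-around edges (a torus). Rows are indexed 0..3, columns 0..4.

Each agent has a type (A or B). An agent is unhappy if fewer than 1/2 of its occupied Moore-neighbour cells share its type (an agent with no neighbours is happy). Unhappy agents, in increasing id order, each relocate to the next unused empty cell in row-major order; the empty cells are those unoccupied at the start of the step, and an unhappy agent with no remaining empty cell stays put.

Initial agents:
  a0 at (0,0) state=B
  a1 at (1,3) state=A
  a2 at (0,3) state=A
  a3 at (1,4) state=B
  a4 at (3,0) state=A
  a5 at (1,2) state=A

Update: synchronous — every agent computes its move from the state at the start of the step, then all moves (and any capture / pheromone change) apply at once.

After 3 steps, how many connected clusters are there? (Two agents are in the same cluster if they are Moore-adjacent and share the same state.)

t=1: a0@(0,0):B a1@(1,3):A a2@(0,3):A a3@(0,1):B a4@(0,2):A a5@(1,2):A
t=2: a0@(0,0):B a1@(1,3):A a2@(0,3):A a3@(0,4):B a4@(0,2):A a5@(1,2):A
t=3: a0@(0,0):B a1@(1,3):A a2@(0,3):A a3@(0,1):B a4@(0,2):A a5@(1,2):A

2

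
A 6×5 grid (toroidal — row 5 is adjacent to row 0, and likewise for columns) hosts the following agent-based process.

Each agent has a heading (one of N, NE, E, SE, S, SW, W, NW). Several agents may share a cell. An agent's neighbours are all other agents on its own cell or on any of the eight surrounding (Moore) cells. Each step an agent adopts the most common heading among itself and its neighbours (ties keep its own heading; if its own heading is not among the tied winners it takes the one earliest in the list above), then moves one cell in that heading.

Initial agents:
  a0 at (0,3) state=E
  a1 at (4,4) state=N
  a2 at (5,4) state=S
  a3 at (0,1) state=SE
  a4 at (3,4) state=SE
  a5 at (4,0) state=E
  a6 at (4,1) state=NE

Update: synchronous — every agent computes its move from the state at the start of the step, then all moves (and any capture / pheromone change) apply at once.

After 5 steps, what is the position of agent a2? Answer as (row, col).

t=1: a0@(0,4):E a1@(3,4):N a2@(5,0):E a3@(1,2):SE a4@(4,0):SE a5@(4,1):E a6@(3,2):NE
t=2: a0@(0,0):E a1@(2,4):N a2@(5,1):E a3@(2,3):SE a4@(4,1):E a5@(4,2):E a6@(2,3):NE
t=3: a0@(0,1):E a1@(1,4):N a2@(5,2):E a3@(3,4):SE a4@(4,2):E a5@(4,3):E a6@(1,4):NE
t=4: a0@(0,2):E a1@(0,4):N a2@(5,3):E a3@(4,0):SE a4@(4,3):E a5@(4,4):E a6@(0,0):NE
t=5: a0@(0,3):E a1@(5,4):N a2@(5,4):E a3@(5,1):SE a4@(4,4):E a5@(4,0):E a6@(5,1):NE

(5, 4)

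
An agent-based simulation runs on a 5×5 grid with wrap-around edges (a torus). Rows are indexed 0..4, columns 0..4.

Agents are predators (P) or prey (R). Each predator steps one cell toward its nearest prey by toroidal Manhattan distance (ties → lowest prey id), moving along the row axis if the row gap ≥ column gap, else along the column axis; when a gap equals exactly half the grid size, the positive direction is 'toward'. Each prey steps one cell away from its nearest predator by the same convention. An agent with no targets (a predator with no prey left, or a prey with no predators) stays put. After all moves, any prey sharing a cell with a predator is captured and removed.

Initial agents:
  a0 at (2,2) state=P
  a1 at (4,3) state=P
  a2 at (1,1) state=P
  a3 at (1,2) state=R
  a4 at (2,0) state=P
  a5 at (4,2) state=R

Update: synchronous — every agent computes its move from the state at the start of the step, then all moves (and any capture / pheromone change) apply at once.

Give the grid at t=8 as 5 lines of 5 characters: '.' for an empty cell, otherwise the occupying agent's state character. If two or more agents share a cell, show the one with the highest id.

.....
.....
R....
..R..
.PP..

t=1: a0@(1,2):P a1@(4,2):P a2@(1,2):P a3@(0,2):R a4@(2,1):P a5@(4,1):R
t=2: a0@(0,2):P a1@(0,2):P a2@(0,2):P a3@(4,2):R a4@(3,1):P a5@(4,0):R
t=3: a0@(4,2):P a1@(4,2):P a2@(4,2):P a3@(3,2):R a4@(4,1):P a5@(0,0):R
t=4: a0@(3,2):P a1@(3,2):P a2@(3,2):P a3@(2,2):R a4@(3,1):P a5@(1,0):R
t=5: a0@(2,2):P a1@(2,2):P a2@(2,2):P a3@(1,2):R a4@(2,1):P a5@(0,0):R
t=6: a0@(1,2):P a1@(1,2):P a2@(1,2):P a3@(0,2):R a4@(1,1):P a5@(4,0):R
t=7: a0@(0,2):P a1@(0,2):P a2@(0,2):P a3@(4,2):R a4@(0,1):P a5@(3,0):R
t=8: a0@(4,2):P a1@(4,2):P a2@(4,2):P a3@(3,2):R a4@(4,1):P a5@(2,0):R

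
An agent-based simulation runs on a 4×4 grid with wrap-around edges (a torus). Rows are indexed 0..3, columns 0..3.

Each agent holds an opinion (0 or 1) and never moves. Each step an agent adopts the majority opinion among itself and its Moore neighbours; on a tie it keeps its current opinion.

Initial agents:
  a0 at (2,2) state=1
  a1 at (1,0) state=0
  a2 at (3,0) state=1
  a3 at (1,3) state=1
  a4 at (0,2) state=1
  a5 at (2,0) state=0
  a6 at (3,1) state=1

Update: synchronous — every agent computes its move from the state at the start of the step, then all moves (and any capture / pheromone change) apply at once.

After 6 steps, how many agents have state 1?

7

t=1: a0@(2,2):1 a1@(1,0):0 a2@(3,0):1 a3@(1,3):1 a4@(0,2):1 a5@(2,0):1 a6@(3,1):1
t=2: a0@(2,2):1 a1@(1,0):1 a2@(3,0):1 a3@(1,3):1 a4@(0,2):1 a5@(2,0):1 a6@(3,1):1
t=3: (unchanged — steady state)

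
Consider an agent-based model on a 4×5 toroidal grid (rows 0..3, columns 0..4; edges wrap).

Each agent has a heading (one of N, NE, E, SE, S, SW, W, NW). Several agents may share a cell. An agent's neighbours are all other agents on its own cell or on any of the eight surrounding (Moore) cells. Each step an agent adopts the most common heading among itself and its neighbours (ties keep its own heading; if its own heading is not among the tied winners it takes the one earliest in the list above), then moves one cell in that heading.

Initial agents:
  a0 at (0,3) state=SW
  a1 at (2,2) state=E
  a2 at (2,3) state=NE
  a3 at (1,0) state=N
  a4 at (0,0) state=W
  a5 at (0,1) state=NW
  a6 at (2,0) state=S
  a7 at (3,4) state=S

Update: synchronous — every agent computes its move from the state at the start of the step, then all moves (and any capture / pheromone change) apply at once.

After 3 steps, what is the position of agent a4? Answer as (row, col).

t=1: a0@(1,2):SW a1@(2,3):E a2@(1,4):NE a3@(0,0):N a4@(0,4):W a5@(3,0):NW a6@(3,0):S a7@(0,4):S
t=2: a0@(2,1):SW a1@(2,4):E a2@(0,0):NE a3@(1,0):S a4@(1,4):S a5@(0,0):S a6@(0,0):S a7@(1,4):S
t=3: a0@(3,0):SW a1@(3,4):S a2@(1,0):S a3@(2,0):S a4@(2,4):S a5@(1,0):S a6@(1,0):S a7@(2,4):S

(2, 4)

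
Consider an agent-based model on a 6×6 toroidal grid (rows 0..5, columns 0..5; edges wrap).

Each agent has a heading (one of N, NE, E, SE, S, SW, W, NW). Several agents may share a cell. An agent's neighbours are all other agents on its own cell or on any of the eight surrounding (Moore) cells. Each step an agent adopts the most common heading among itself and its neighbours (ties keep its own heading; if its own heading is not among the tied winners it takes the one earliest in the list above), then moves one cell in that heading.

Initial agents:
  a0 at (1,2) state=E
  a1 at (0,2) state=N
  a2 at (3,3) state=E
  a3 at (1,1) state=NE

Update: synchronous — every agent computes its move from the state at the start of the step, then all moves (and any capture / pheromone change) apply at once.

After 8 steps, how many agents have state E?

t=1: a0@(1,3):E a1@(5,2):N a2@(3,4):E a3@(0,2):NE
t=2: a0@(1,4):E a1@(4,2):N a2@(3,5):E a3@(5,3):NE
t=3: a0@(1,5):E a1@(3,2):N a2@(3,0):E a3@(4,4):NE
t=4: a0@(1,0):E a1@(2,2):N a2@(3,1):E a3@(3,5):NE
t=5: a0@(1,1):E a1@(1,2):N a2@(3,2):E a3@(2,0):NE
t=6: a0@(1,2):E a1@(0,2):N a2@(3,3):E a3@(1,1):NE
t=7: a0@(1,3):E a1@(5,2):N a2@(3,4):E a3@(0,2):NE
t=8: a0@(1,4):E a1@(4,2):N a2@(3,5):E a3@(5,3):NE

2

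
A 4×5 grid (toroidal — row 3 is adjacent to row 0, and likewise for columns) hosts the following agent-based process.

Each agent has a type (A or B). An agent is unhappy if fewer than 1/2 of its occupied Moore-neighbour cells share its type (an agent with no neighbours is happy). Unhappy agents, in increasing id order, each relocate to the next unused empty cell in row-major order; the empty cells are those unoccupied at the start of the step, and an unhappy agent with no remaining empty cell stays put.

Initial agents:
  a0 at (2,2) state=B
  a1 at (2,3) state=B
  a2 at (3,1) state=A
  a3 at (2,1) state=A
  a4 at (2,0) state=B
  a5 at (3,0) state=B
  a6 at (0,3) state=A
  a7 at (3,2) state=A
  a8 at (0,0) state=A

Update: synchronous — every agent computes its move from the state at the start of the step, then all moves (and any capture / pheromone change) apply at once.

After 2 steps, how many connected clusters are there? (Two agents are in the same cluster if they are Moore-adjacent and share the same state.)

2

t=1: a0@(0,1):B a1@(2,3):B a2@(3,1):A a3@(0,2):A a4@(0,4):B a5@(1,0):B a6@(0,3):A a7@(3,2):A a8@(0,0):A
t=2: a0@(1,1):B a1@(1,2):B a2@(3,1):A a3@(0,2):A a4@(1,3):B a5@(1,0):B a6@(0,3):A a7@(3,2):A a8@(1,4):A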